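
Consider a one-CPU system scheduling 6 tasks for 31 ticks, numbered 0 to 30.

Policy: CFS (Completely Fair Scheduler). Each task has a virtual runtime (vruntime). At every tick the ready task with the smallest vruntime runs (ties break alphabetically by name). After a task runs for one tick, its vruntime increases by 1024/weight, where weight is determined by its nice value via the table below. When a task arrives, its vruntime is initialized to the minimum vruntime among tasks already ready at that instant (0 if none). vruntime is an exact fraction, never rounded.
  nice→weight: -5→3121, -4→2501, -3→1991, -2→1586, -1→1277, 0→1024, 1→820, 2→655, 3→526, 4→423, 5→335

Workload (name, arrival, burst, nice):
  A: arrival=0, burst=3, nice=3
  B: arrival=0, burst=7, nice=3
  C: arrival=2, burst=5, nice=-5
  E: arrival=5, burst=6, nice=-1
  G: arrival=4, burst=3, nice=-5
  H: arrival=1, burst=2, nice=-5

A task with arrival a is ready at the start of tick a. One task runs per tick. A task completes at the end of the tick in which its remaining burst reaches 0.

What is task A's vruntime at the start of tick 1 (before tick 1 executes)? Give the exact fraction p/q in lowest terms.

t=0: vr[A=0 B=0] → run A
t=1: vr[A=512/263 B=0 H=0] → run B
t=2: vr[A=512/263 B=512/263 C=0 H=0] → run C
t=3: vr[A=512/263 B=512/263 C=1024/3121 H=0] → run H
t=4: vr[A=512/263 B=512/263 C=1024/3121 G=1024/3121 H=1024/3121] → run C
t=5: vr[A=512/263 B=512/263 C=2048/3121 E=1024/3121 G=1024/3121 H=1024/3121] → run E
t=6: vr[A=512/263 B=512/263 C=2048/3121 E=4503552/3985517 G=1024/3121 H=1024/3121] → run G
t=7: vr[A=512/263 B=512/263 C=2048/3121 E=4503552/3985517 G=2048/3121 H=1024/3121] → run H
t=8: vr[A=512/263 B=512/263 C=2048/3121 E=4503552/3985517 G=2048/3121] → run C
t=9: vr[A=512/263 B=512/263 C=3072/3121 E=4503552/3985517 G=2048/3121] → run G
t=10: vr[A=512/263 B=512/263 C=3072/3121 E=4503552/3985517 G=3072/3121] → run C
t=11: vr[A=512/263 B=512/263 C=4096/3121 E=4503552/3985517 G=3072/3121] → run G
t=12: vr[A=512/263 B=512/263 C=4096/3121 E=4503552/3985517] → run E
t=13: vr[A=512/263 B=512/263 C=4096/3121 E=7699456/3985517] → run C
t=14: vr[A=512/263 B=512/263 E=7699456/3985517] → run E
t=15: vr[A=512/263 B=512/263 E=10895360/3985517] → run A
t=16: vr[A=1024/263 B=512/263 E=10895360/3985517] → run B
t=17: vr[A=1024/263 B=1024/263 E=10895360/3985517] → run E
t=18: vr[A=1024/263 B=1024/263 E=14091264/3985517] → run E
t=19: vr[A=1024/263 B=1024/263 E=17287168/3985517] → run A
t=20: vr[B=1024/263 E=17287168/3985517] → run B
t=21: vr[B=1536/263 E=17287168/3985517] → run E
t=22: vr[B=1536/263] → run B
t=23: vr[B=2048/263] → run B
t=24: vr[B=2560/263] → run B
t=25: vr[B=3072/263] → run B
t=26: (idle)
t=27: (idle)
t=28: (idle)
t=29: (idle)
t=30: (idle)

vruntime(A, start of tick 1) = 512/263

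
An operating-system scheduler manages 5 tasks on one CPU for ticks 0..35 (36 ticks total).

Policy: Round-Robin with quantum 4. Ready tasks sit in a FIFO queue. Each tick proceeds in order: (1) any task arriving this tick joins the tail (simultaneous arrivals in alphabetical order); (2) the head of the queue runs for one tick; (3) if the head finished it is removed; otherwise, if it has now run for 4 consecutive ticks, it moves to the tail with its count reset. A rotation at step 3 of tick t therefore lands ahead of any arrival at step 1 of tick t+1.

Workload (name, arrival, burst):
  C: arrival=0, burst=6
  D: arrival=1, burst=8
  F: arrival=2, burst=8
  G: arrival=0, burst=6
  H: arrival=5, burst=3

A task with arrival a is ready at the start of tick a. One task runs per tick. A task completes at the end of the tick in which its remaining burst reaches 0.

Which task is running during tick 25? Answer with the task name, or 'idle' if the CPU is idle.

running at tick 25 = D

t=0: queue=[C,G] q_used=0 → run C
t=1: queue=[C,G,D] q_used=1 → run C
t=2: queue=[C,G,D,F] q_used=2 → run C
t=3: queue=[C,G,D,F] q_used=3 → run C
t=4: queue=[G,D,F,C] q_used=0 → run G
t=5: queue=[G,D,F,C,H] q_used=1 → run G
t=6: queue=[G,D,F,C,H] q_used=2 → run G
t=7: queue=[G,D,F,C,H] q_used=3 → run G
t=8: queue=[D,F,C,H,G] q_used=0 → run D
t=9: queue=[D,F,C,H,G] q_used=1 → run D
t=10: queue=[D,F,C,H,G] q_used=2 → run D
t=11: queue=[D,F,C,H,G] q_used=3 → run D
t=12: queue=[F,C,H,G,D] q_used=0 → run F
t=13: queue=[F,C,H,G,D] q_used=1 → run F
t=14: queue=[F,C,H,G,D] q_used=2 → run F
t=15: queue=[F,C,H,G,D] q_used=3 → run F
t=16: queue=[C,H,G,D,F] q_used=0 → run C
t=17: queue=[C,H,G,D,F] q_used=1 → run C
t=18: queue=[H,G,D,F] q_used=0 → run H
t=19: queue=[H,G,D,F] q_used=1 → run H
t=20: queue=[H,G,D,F] q_used=2 → run H
t=21: queue=[G,D,F] q_used=0 → run G
t=22: queue=[G,D,F] q_used=1 → run G
t=23: queue=[D,F] q_used=0 → run D
t=24: queue=[D,F] q_used=1 → run D
t=25: queue=[D,F] q_used=2 → run D
t=26: queue=[D,F] q_used=3 → run D
t=27: queue=[F] q_used=0 → run F
t=28: queue=[F] q_used=1 → run F
t=29: queue=[F] q_used=2 → run F
t=30: queue=[F] q_used=3 → run F
t=31: (idle)
t=32: (idle)
t=33: (idle)
t=34: (idle)
t=35: (idle)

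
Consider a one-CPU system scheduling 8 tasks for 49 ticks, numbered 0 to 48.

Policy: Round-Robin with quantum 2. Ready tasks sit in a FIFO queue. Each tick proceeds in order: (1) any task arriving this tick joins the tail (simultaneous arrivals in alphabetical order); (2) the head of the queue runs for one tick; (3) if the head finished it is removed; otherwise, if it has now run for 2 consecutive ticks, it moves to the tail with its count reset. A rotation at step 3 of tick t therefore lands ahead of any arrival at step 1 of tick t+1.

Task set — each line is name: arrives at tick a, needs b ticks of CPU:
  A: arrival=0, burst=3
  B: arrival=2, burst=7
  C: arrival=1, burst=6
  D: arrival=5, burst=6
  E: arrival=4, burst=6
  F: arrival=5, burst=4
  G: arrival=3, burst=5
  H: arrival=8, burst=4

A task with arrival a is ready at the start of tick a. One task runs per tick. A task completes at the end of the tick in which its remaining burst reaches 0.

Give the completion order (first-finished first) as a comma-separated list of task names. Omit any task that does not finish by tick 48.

t=0: queue=[A] q_used=0 → run A
t=1: queue=[A,C] q_used=1 → run A
t=2: queue=[C,A,B] q_used=0 → run C
t=3: queue=[C,A,B,G] q_used=1 → run C
t=4: queue=[A,B,G,C,E] q_used=0 → run A
t=5: queue=[B,G,C,E,D,F] q_used=0 → run B
t=6: queue=[B,G,C,E,D,F] q_used=1 → run B
t=7: queue=[G,C,E,D,F,B] q_used=0 → run G
t=8: queue=[G,C,E,D,F,B,H] q_used=1 → run G
t=9: queue=[C,E,D,F,B,H,G] q_used=0 → run C
t=10: queue=[C,E,D,F,B,H,G] q_used=1 → run C
t=11: queue=[E,D,F,B,H,G,C] q_used=0 → run E
t=12: queue=[E,D,F,B,H,G,C] q_used=1 → run E
t=13: queue=[D,F,B,H,G,C,E] q_used=0 → run D
t=14: queue=[D,F,B,H,G,C,E] q_used=1 → run D
t=15: queue=[F,B,H,G,C,E,D] q_used=0 → run F
t=16: queue=[F,B,H,G,C,E,D] q_used=1 → run F
t=17: queue=[B,H,G,C,E,D,F] q_used=0 → run B
t=18: queue=[B,H,G,C,E,D,F] q_used=1 → run B
t=19: queue=[H,G,C,E,D,F,B] q_used=0 → run H
t=20: queue=[H,G,C,E,D,F,B] q_used=1 → run H
t=21: queue=[G,C,E,D,F,B,H] q_used=0 → run G
t=22: queue=[G,C,E,D,F,B,H] q_used=1 → run G
t=23: queue=[C,E,D,F,B,H,G] q_used=0 → run C
t=24: queue=[C,E,D,F,B,H,G] q_used=1 → run C
t=25: queue=[E,D,F,B,H,G] q_used=0 → run E
t=26: queue=[E,D,F,B,H,G] q_used=1 → run E
t=27: queue=[D,F,B,H,G,E] q_used=0 → run D
t=28: queue=[D,F,B,H,G,E] q_used=1 → run D
t=29: queue=[F,B,H,G,E,D] q_used=0 → run F
t=30: queue=[F,B,H,G,E,D] q_used=1 → run F
t=31: queue=[B,H,G,E,D] q_used=0 → run B
t=32: queue=[B,H,G,E,D] q_used=1 → run B
t=33: queue=[H,G,E,D,B] q_used=0 → run H
t=34: queue=[H,G,E,D,B] q_used=1 → run H
t=35: queue=[G,E,D,B] q_used=0 → run G
t=36: queue=[E,D,B] q_used=0 → run E
t=37: queue=[E,D,B] q_used=1 → run E
t=38: queue=[D,B] q_used=0 → run D
t=39: queue=[D,B] q_used=1 → run D
t=40: queue=[B] q_used=0 → run B
t=41: (idle)
t=42: (idle)
t=43: (idle)
t=44: (idle)
t=45: (idle)
t=46: (idle)
t=47: (idle)
t=48: (idle)

completion order = A, C, F, H, G, E, D, B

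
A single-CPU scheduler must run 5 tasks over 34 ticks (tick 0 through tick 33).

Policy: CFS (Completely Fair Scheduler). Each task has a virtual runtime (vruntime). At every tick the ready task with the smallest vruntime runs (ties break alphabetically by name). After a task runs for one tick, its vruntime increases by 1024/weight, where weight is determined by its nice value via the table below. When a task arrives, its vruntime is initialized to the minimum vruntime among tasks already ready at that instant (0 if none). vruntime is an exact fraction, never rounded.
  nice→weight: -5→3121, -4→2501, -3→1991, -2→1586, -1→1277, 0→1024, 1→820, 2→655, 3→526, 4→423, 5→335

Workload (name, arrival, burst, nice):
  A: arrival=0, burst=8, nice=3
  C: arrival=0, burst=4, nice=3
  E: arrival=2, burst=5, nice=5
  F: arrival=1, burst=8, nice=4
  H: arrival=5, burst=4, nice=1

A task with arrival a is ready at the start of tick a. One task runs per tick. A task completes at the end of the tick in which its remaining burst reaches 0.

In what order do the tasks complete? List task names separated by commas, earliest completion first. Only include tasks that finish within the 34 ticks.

t=0: vr[A=0 C=0] → run A
t=1: vr[A=512/263 C=0 F=0] → run C
t=2: vr[A=512/263 C=512/263 E=0 F=0] → run E
t=3: vr[A=512/263 C=512/263 E=1024/335 F=0] → run F
t=4: vr[A=512/263 C=512/263 E=1024/335 F=1024/423] → run A
t=5: vr[A=1024/263 C=512/263 E=1024/335 F=1024/423 H=512/263] → run C
t=6: vr[A=1024/263 C=1024/263 E=1024/335 F=1024/423 H=512/263] → run H
t=7: vr[A=1024/263 C=1024/263 E=1024/335 F=1024/423 H=172288/53915] → run F
t=8: vr[A=1024/263 C=1024/263 E=1024/335 F=2048/423 H=172288/53915] → run E
t=9: vr[A=1024/263 C=1024/263 E=2048/335 F=2048/423 H=172288/53915] → run H
t=10: vr[A=1024/263 C=1024/263 E=2048/335 F=2048/423 H=239616/53915] → run A
t=11: vr[A=1536/263 C=1024/263 E=2048/335 F=2048/423 H=239616/53915] → run C
t=12: vr[A=1536/263 C=1536/263 E=2048/335 F=2048/423 H=239616/53915] → run H
t=13: vr[A=1536/263 C=1536/263 E=2048/335 F=2048/423 H=306944/53915] → run F
t=14: vr[A=1536/263 C=1536/263 E=2048/335 F=1024/141 H=306944/53915] → run H
t=15: vr[A=1536/263 C=1536/263 E=2048/335 F=1024/141] → run A
t=16: vr[A=2048/263 C=1536/263 E=2048/335 F=1024/141] → run C
t=17: vr[A=2048/263 E=2048/335 F=1024/141] → run E
t=18: vr[A=2048/263 E=3072/335 F=1024/141] → run F
t=19: vr[A=2048/263 E=3072/335 F=4096/423] → run A
t=20: vr[A=2560/263 E=3072/335 F=4096/423] → run E
t=21: vr[A=2560/263 E=4096/335 F=4096/423] → run F
t=22: vr[A=2560/263 E=4096/335 F=5120/423] → run A
t=23: vr[A=3072/263 E=4096/335 F=5120/423] → run A
t=24: vr[A=3584/263 E=4096/335 F=5120/423] → run F
t=25: vr[A=3584/263 E=4096/335 F=2048/141] → run E
t=26: vr[A=3584/263 F=2048/141] → run A
t=27: vr[F=2048/141] → run F
t=28: vr[F=7168/423] → run F
t=29: (idle)
t=30: (idle)
t=31: (idle)
t=32: (idle)
t=33: (idle)

completion order = H, C, E, A, F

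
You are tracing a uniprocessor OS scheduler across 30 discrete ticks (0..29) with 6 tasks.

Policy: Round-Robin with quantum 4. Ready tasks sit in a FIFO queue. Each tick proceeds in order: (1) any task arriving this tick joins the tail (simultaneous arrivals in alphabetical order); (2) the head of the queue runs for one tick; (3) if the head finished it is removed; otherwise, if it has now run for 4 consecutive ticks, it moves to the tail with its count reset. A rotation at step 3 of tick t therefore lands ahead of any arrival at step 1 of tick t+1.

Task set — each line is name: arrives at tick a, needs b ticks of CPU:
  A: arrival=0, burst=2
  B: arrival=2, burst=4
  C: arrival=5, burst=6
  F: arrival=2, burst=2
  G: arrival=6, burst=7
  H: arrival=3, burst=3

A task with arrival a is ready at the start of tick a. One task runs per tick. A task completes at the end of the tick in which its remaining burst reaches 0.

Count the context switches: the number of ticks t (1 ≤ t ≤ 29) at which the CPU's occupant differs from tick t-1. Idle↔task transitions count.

context switches = 8

t=0: queue=[A] q_used=0 → run A
t=1: queue=[A] q_used=1 → run A
t=2: queue=[B,F] q_used=0 → run B
t=3: queue=[B,F,H] q_used=1 → run B
t=4: queue=[B,F,H] q_used=2 → run B
t=5: queue=[B,F,H,C] q_used=3 → run B
t=6: queue=[F,H,C,G] q_used=0 → run F
t=7: queue=[F,H,C,G] q_used=1 → run F
t=8: queue=[H,C,G] q_used=0 → run H
t=9: queue=[H,C,G] q_used=1 → run H
t=10: queue=[H,C,G] q_used=2 → run H
t=11: queue=[C,G] q_used=0 → run C
t=12: queue=[C,G] q_used=1 → run C
t=13: queue=[C,G] q_used=2 → run C
t=14: queue=[C,G] q_used=3 → run C
t=15: queue=[G,C] q_used=0 → run G
t=16: queue=[G,C] q_used=1 → run G
t=17: queue=[G,C] q_used=2 → run G
t=18: queue=[G,C] q_used=3 → run G
t=19: queue=[C,G] q_used=0 → run C
t=20: queue=[C,G] q_used=1 → run C
t=21: queue=[G] q_used=0 → run G
t=22: queue=[G] q_used=1 → run G
t=23: queue=[G] q_used=2 → run G
t=24: (idle)
t=25: (idle)
t=26: (idle)
t=27: (idle)
t=28: (idle)
t=29: (idle)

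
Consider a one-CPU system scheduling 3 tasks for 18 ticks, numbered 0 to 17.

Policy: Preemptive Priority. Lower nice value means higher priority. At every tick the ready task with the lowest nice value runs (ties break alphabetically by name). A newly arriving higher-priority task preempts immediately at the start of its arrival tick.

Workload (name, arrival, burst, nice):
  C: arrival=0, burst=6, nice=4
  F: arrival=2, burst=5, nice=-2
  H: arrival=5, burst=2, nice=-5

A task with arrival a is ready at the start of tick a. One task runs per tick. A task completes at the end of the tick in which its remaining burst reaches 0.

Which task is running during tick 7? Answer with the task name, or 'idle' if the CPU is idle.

t=0: ready={C} → run C
t=1: ready={C} → run C
t=2: ready={C,F} → run F
t=3: ready={C,F} → run F
t=4: ready={C,F} → run F
t=5: ready={C,F,H} → run H
t=6: ready={C,F,H} → run H
t=7: ready={C,F} → run F
t=8: ready={C,F} → run F
t=9: ready={C} → run C
t=10: ready={C} → run C
t=11: ready={C} → run C
t=12: ready={C} → run C
t=13: (idle)
t=14: (idle)
t=15: (idle)
t=16: (idle)
t=17: (idle)

running at tick 7 = F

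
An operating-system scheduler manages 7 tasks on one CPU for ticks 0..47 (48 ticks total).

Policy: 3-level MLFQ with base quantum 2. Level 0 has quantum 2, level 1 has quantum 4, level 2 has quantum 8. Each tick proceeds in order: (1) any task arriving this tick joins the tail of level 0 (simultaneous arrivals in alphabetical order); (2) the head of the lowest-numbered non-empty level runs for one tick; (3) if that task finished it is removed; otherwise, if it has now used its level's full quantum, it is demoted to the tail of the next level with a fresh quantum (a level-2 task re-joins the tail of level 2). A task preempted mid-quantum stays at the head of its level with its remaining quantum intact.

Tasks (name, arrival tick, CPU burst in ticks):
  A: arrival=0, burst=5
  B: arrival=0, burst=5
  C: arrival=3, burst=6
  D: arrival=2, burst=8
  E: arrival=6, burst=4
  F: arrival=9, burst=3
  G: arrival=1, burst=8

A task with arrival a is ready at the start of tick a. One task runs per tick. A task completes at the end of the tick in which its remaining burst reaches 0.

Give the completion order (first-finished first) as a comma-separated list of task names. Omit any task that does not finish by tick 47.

completion order = A, B, C, E, F, G, D

t=0: L0/L1/L2 = AB/-/- → run A
t=1: L0/L1/L2 = ABG/-/- → run A
t=2: L0/L1/L2 = BGD/A/- → run B
t=3: L0/L1/L2 = BGDC/A/- → run B
t=4: L0/L1/L2 = GDC/AB/- → run G
t=5: L0/L1/L2 = GDC/AB/- → run G
t=6: L0/L1/L2 = DCE/ABG/- → run D
t=7: L0/L1/L2 = DCE/ABG/- → run D
t=8: L0/L1/L2 = CE/ABGD/- → run C
t=9: L0/L1/L2 = CEF/ABGD/- → run C
t=10: L0/L1/L2 = EF/ABGDC/- → run E
t=11: L0/L1/L2 = EF/ABGDC/- → run E
t=12: L0/L1/L2 = F/ABGDCE/- → run F
t=13: L0/L1/L2 = F/ABGDCE/- → run F
t=14: L0/L1/L2 = -/ABGDCEF/- → run A
t=15: L0/L1/L2 = -/ABGDCEF/- → run A
t=16: L0/L1/L2 = -/ABGDCEF/- → run A
t=17: L0/L1/L2 = -/BGDCEF/- → run B
t=18: L0/L1/L2 = -/BGDCEF/- → run B
t=19: L0/L1/L2 = -/BGDCEF/- → run B
t=20: L0/L1/L2 = -/GDCEF/- → run G
t=21: L0/L1/L2 = -/GDCEF/- → run G
t=22: L0/L1/L2 = -/GDCEF/- → run G
t=23: L0/L1/L2 = -/GDCEF/- → run G
t=24: L0/L1/L2 = -/DCEF/G → run D
t=25: L0/L1/L2 = -/DCEF/G → run D
t=26: L0/L1/L2 = -/DCEF/G → run D
t=27: L0/L1/L2 = -/DCEF/G → run D
t=28: L0/L1/L2 = -/CEF/GD → run C
t=29: L0/L1/L2 = -/CEF/GD → run C
t=30: L0/L1/L2 = -/CEF/GD → run C
t=31: L0/L1/L2 = -/CEF/GD → run C
t=32: L0/L1/L2 = -/EF/GD → run E
t=33: L0/L1/L2 = -/EF/GD → run E
t=34: L0/L1/L2 = -/F/GD → run F
t=35: L0/L1/L2 = -/-/GD → run G
t=36: L0/L1/L2 = -/-/GD → run G
t=37: L0/L1/L2 = -/-/D → run D
t=38: L0/L1/L2 = -/-/D → run D
t=39: (idle)
t=40: (idle)
t=41: (idle)
t=42: (idle)
t=43: (idle)
t=44: (idle)
t=45: (idle)
t=46: (idle)
t=47: (idle)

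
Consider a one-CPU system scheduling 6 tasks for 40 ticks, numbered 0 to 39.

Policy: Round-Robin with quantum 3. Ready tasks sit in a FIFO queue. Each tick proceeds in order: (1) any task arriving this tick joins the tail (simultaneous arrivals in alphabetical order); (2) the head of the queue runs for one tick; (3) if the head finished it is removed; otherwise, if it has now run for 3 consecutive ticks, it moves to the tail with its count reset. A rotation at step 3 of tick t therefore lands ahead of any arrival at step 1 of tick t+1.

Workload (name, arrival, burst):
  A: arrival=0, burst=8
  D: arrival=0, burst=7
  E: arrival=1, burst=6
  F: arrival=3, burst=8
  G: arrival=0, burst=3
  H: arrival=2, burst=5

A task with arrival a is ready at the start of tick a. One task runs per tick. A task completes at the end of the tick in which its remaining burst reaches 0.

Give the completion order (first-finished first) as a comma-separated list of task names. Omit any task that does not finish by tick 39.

t=0: queue=[A,D,G] q_used=0 → run A
t=1: queue=[A,D,G,E] q_used=1 → run A
t=2: queue=[A,D,G,E,H] q_used=2 → run A
t=3: queue=[D,G,E,H,A,F] q_used=0 → run D
t=4: queue=[D,G,E,H,A,F] q_used=1 → run D
t=5: queue=[D,G,E,H,A,F] q_used=2 → run D
t=6: queue=[G,E,H,A,F,D] q_used=0 → run G
t=7: queue=[G,E,H,A,F,D] q_used=1 → run G
t=8: queue=[G,E,H,A,F,D] q_used=2 → run G
t=9: queue=[E,H,A,F,D] q_used=0 → run E
t=10: queue=[E,H,A,F,D] q_used=1 → run E
t=11: queue=[E,H,A,F,D] q_used=2 → run E
t=12: queue=[H,A,F,D,E] q_used=0 → run H
t=13: queue=[H,A,F,D,E] q_used=1 → run H
t=14: queue=[H,A,F,D,E] q_used=2 → run H
t=15: queue=[A,F,D,E,H] q_used=0 → run A
t=16: queue=[A,F,D,E,H] q_used=1 → run A
t=17: queue=[A,F,D,E,H] q_used=2 → run A
t=18: queue=[F,D,E,H,A] q_used=0 → run F
t=19: queue=[F,D,E,H,A] q_used=1 → run F
t=20: queue=[F,D,E,H,A] q_used=2 → run F
t=21: queue=[D,E,H,A,F] q_used=0 → run D
t=22: queue=[D,E,H,A,F] q_used=1 → run D
t=23: queue=[D,E,H,A,F] q_used=2 → run D
t=24: queue=[E,H,A,F,D] q_used=0 → run E
t=25: queue=[E,H,A,F,D] q_used=1 → run E
t=26: queue=[E,H,A,F,D] q_used=2 → run E
t=27: queue=[H,A,F,D] q_used=0 → run H
t=28: queue=[H,A,F,D] q_used=1 → run H
t=29: queue=[A,F,D] q_used=0 → run A
t=30: queue=[A,F,D] q_used=1 → run A
t=31: queue=[F,D] q_used=0 → run F
t=32: queue=[F,D] q_used=1 → run F
t=33: queue=[F,D] q_used=2 → run F
t=34: queue=[D,F] q_used=0 → run D
t=35: queue=[F] q_used=0 → run F
t=36: queue=[F] q_used=1 → run F
t=37: (idle)
t=38: (idle)
t=39: (idle)

completion order = G, E, H, A, D, F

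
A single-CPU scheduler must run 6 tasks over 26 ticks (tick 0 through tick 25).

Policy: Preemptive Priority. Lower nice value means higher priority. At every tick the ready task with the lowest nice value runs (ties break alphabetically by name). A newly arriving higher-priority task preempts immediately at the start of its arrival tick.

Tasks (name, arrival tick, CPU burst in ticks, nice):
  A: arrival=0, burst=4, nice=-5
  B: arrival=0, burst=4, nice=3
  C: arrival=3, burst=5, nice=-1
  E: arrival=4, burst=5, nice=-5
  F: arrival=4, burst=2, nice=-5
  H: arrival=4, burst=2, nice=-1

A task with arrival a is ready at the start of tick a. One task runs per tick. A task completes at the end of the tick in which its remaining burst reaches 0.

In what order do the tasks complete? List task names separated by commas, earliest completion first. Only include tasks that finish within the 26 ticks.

completion order = A, E, F, C, H, B

t=0: ready={A,B} → run A
t=1: ready={A,B} → run A
t=2: ready={A,B} → run A
t=3: ready={A,B,C} → run A
t=4: ready={B,C,E,F,H} → run E
t=5: ready={B,C,E,F,H} → run E
t=6: ready={B,C,E,F,H} → run E
t=7: ready={B,C,E,F,H} → run E
t=8: ready={B,C,E,F,H} → run E
t=9: ready={B,C,F,H} → run F
t=10: ready={B,C,F,H} → run F
t=11: ready={B,C,H} → run C
t=12: ready={B,C,H} → run C
t=13: ready={B,C,H} → run C
t=14: ready={B,C,H} → run C
t=15: ready={B,C,H} → run C
t=16: ready={B,H} → run H
t=17: ready={B,H} → run H
t=18: ready={B} → run B
t=19: ready={B} → run B
t=20: ready={B} → run B
t=21: ready={B} → run B
t=22: (idle)
t=23: (idle)
t=24: (idle)
t=25: (idle)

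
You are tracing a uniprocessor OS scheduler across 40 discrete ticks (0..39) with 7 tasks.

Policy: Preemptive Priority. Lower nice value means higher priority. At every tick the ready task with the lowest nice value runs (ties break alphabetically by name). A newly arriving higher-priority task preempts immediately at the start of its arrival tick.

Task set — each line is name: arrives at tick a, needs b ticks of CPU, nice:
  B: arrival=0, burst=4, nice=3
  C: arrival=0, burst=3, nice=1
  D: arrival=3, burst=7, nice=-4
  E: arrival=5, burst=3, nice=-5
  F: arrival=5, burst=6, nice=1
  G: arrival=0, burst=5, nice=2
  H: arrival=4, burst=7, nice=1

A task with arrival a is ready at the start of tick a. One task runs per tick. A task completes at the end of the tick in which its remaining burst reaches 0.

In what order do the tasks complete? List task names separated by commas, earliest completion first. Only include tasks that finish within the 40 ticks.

t=0: ready={B,C,G} → run C
t=1: ready={B,C,G} → run C
t=2: ready={B,C,G} → run C
t=3: ready={B,D,G} → run D
t=4: ready={B,D,G,H} → run D
t=5: ready={B,D,E,F,G,H} → run E
t=6: ready={B,D,E,F,G,H} → run E
t=7: ready={B,D,E,F,G,H} → run E
t=8: ready={B,D,F,G,H} → run D
t=9: ready={B,D,F,G,H} → run D
t=10: ready={B,D,F,G,H} → run D
t=11: ready={B,D,F,G,H} → run D
t=12: ready={B,D,F,G,H} → run D
t=13: ready={B,F,G,H} → run F
t=14: ready={B,F,G,H} → run F
t=15: ready={B,F,G,H} → run F
t=16: ready={B,F,G,H} → run F
t=17: ready={B,F,G,H} → run F
t=18: ready={B,F,G,H} → run F
t=19: ready={B,G,H} → run H
t=20: ready={B,G,H} → run H
t=21: ready={B,G,H} → run H
t=22: ready={B,G,H} → run H
t=23: ready={B,G,H} → run H
t=24: ready={B,G,H} → run H
t=25: ready={B,G,H} → run H
t=26: ready={B,G} → run G
t=27: ready={B,G} → run G
t=28: ready={B,G} → run G
t=29: ready={B,G} → run G
t=30: ready={B,G} → run G
t=31: ready={B} → run B
t=32: ready={B} → run B
t=33: ready={B} → run B
t=34: ready={B} → run B
t=35: (idle)
t=36: (idle)
t=37: (idle)
t=38: (idle)
t=39: (idle)

completion order = C, E, D, F, H, G, B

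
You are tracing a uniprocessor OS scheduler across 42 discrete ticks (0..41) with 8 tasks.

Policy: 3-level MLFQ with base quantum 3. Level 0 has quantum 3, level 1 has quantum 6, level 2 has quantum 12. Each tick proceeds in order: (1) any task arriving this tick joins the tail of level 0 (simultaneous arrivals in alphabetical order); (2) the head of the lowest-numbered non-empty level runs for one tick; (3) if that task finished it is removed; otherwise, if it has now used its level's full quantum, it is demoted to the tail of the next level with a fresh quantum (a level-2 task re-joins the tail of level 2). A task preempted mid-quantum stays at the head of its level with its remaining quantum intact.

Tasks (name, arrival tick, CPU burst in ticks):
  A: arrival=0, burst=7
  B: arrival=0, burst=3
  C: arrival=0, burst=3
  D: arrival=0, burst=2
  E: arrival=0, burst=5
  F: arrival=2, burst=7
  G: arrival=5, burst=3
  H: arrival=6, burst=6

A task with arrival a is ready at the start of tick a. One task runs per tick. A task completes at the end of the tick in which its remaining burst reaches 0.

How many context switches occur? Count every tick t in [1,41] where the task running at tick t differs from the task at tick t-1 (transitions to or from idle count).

t=0: L0/L1/L2 = ABCDE/-/- → run A
t=1: L0/L1/L2 = ABCDE/-/- → run A
t=2: L0/L1/L2 = ABCDEF/-/- → run A
t=3: L0/L1/L2 = BCDEF/A/- → run B
t=4: L0/L1/L2 = BCDEF/A/- → run B
t=5: L0/L1/L2 = BCDEFG/A/- → run B
t=6: L0/L1/L2 = CDEFGH/A/- → run C
t=7: L0/L1/L2 = CDEFGH/A/- → run C
t=8: L0/L1/L2 = CDEFGH/A/- → run C
t=9: L0/L1/L2 = DEFGH/A/- → run D
t=10: L0/L1/L2 = DEFGH/A/- → run D
t=11: L0/L1/L2 = EFGH/A/- → run E
t=12: L0/L1/L2 = EFGH/A/- → run E
t=13: L0/L1/L2 = EFGH/A/- → run E
t=14: L0/L1/L2 = FGH/AE/- → run F
t=15: L0/L1/L2 = FGH/AE/- → run F
t=16: L0/L1/L2 = FGH/AE/- → run F
t=17: L0/L1/L2 = GH/AEF/- → run G
t=18: L0/L1/L2 = GH/AEF/- → run G
t=19: L0/L1/L2 = GH/AEF/- → run G
t=20: L0/L1/L2 = H/AEF/- → run H
t=21: L0/L1/L2 = H/AEF/- → run H
t=22: L0/L1/L2 = H/AEF/- → run H
t=23: L0/L1/L2 = -/AEFH/- → run A
t=24: L0/L1/L2 = -/AEFH/- → run A
t=25: L0/L1/L2 = -/AEFH/- → run A
t=26: L0/L1/L2 = -/AEFH/- → run A
t=27: L0/L1/L2 = -/EFH/- → run E
t=28: L0/L1/L2 = -/EFH/- → run E
t=29: L0/L1/L2 = -/FH/- → run F
t=30: L0/L1/L2 = -/FH/- → run F
t=31: L0/L1/L2 = -/FH/- → run F
t=32: L0/L1/L2 = -/FH/- → run F
t=33: L0/L1/L2 = -/H/- → run H
t=34: L0/L1/L2 = -/H/- → run H
t=35: L0/L1/L2 = -/H/- → run H
t=36: (idle)
t=37: (idle)
t=38: (idle)
t=39: (idle)
t=40: (idle)
t=41: (idle)

context switches = 12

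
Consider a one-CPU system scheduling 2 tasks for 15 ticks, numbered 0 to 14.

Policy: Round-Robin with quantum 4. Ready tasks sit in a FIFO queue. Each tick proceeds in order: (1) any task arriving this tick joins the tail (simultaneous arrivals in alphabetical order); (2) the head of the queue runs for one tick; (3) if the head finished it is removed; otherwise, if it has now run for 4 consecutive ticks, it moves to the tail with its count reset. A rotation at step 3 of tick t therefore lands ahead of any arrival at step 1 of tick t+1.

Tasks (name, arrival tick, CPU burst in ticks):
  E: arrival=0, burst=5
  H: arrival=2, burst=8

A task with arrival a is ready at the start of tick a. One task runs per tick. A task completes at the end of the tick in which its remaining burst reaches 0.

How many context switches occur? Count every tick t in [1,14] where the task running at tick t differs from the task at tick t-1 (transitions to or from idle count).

context switches = 4

t=0: queue=[E] q_used=0 → run E
t=1: queue=[E] q_used=1 → run E
t=2: queue=[E,H] q_used=2 → run E
t=3: queue=[E,H] q_used=3 → run E
t=4: queue=[H,E] q_used=0 → run H
t=5: queue=[H,E] q_used=1 → run H
t=6: queue=[H,E] q_used=2 → run H
t=7: queue=[H,E] q_used=3 → run H
t=8: queue=[E,H] q_used=0 → run E
t=9: queue=[H] q_used=0 → run H
t=10: queue=[H] q_used=1 → run H
t=11: queue=[H] q_used=2 → run H
t=12: queue=[H] q_used=3 → run H
t=13: (idle)
t=14: (idle)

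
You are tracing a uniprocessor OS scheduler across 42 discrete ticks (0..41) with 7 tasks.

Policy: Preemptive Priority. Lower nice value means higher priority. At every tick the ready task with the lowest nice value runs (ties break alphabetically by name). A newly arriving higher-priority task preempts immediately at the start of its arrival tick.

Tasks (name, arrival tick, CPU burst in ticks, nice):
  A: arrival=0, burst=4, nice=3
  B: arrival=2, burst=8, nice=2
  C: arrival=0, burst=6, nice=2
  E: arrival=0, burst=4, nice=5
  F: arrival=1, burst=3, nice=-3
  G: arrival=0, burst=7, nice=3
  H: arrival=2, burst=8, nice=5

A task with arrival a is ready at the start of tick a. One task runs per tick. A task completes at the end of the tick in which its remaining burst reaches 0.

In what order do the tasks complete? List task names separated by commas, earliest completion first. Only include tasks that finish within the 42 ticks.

completion order = F, B, C, A, G, E, H

t=0: ready={A,C,E,G} → run C
t=1: ready={A,C,E,F,G} → run F
t=2: ready={A,B,C,E,F,G,H} → run F
t=3: ready={A,B,C,E,F,G,H} → run F
t=4: ready={A,B,C,E,G,H} → run B
t=5: ready={A,B,C,E,G,H} → run B
t=6: ready={A,B,C,E,G,H} → run B
t=7: ready={A,B,C,E,G,H} → run B
t=8: ready={A,B,C,E,G,H} → run B
t=9: ready={A,B,C,E,G,H} → run B
t=10: ready={A,B,C,E,G,H} → run B
t=11: ready={A,B,C,E,G,H} → run B
t=12: ready={A,C,E,G,H} → run C
t=13: ready={A,C,E,G,H} → run C
t=14: ready={A,C,E,G,H} → run C
t=15: ready={A,C,E,G,H} → run C
t=16: ready={A,C,E,G,H} → run C
t=17: ready={A,E,G,H} → run A
t=18: ready={A,E,G,H} → run A
t=19: ready={A,E,G,H} → run A
t=20: ready={A,E,G,H} → run A
t=21: ready={E,G,H} → run G
t=22: ready={E,G,H} → run G
t=23: ready={E,G,H} → run G
t=24: ready={E,G,H} → run G
t=25: ready={E,G,H} → run G
t=26: ready={E,G,H} → run G
t=27: ready={E,G,H} → run G
t=28: ready={E,H} → run E
t=29: ready={E,H} → run E
t=30: ready={E,H} → run E
t=31: ready={E,H} → run E
t=32: ready={H} → run H
t=33: ready={H} → run H
t=34: ready={H} → run H
t=35: ready={H} → run H
t=36: ready={H} → run H
t=37: ready={H} → run H
t=38: ready={H} → run H
t=39: ready={H} → run H
t=40: (idle)
t=41: (idle)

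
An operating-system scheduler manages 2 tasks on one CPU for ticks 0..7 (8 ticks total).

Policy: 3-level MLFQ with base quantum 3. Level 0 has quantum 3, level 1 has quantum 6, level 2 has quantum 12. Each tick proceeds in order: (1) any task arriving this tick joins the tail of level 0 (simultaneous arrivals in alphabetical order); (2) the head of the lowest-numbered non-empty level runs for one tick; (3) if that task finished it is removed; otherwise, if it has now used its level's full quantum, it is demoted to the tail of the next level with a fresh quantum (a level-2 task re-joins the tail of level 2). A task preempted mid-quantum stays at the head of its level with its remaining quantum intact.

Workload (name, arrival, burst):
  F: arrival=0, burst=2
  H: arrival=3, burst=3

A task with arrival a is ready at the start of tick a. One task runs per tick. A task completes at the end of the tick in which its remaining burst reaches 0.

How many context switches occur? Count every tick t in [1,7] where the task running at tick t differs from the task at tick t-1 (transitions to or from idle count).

context switches = 3

t=0: L0/L1/L2 = F/-/- → run F
t=1: L0/L1/L2 = F/-/- → run F
t=2: (idle)
t=3: L0/L1/L2 = H/-/- → run H
t=4: L0/L1/L2 = H/-/- → run H
t=5: L0/L1/L2 = H/-/- → run H
t=6: (idle)
t=7: (idle)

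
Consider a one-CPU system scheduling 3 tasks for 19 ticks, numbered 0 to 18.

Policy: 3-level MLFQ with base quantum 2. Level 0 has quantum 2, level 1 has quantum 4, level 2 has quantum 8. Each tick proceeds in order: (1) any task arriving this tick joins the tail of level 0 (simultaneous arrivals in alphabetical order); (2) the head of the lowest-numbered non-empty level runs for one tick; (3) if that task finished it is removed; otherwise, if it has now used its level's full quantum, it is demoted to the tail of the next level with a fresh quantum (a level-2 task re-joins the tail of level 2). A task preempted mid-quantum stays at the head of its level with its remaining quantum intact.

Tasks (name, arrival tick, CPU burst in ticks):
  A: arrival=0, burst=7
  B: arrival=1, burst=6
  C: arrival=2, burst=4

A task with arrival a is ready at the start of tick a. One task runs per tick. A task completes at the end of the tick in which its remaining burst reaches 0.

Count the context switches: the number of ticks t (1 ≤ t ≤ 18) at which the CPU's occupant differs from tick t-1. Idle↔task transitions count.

t=0: L0/L1/L2 = A/-/- → run A
t=1: L0/L1/L2 = AB/-/- → run A
t=2: L0/L1/L2 = BC/A/- → run B
t=3: L0/L1/L2 = BC/A/- → run B
t=4: L0/L1/L2 = C/AB/- → run C
t=5: L0/L1/L2 = C/AB/- → run C
t=6: L0/L1/L2 = -/ABC/- → run A
t=7: L0/L1/L2 = -/ABC/- → run A
t=8: L0/L1/L2 = -/ABC/- → run A
t=9: L0/L1/L2 = -/ABC/- → run A
t=10: L0/L1/L2 = -/BC/A → run B
t=11: L0/L1/L2 = -/BC/A → run B
t=12: L0/L1/L2 = -/BC/A → run B
t=13: L0/L1/L2 = -/BC/A → run B
t=14: L0/L1/L2 = -/C/A → run C
t=15: L0/L1/L2 = -/C/A → run C
t=16: L0/L1/L2 = -/-/A → run A
t=17: (idle)
t=18: (idle)

context switches = 7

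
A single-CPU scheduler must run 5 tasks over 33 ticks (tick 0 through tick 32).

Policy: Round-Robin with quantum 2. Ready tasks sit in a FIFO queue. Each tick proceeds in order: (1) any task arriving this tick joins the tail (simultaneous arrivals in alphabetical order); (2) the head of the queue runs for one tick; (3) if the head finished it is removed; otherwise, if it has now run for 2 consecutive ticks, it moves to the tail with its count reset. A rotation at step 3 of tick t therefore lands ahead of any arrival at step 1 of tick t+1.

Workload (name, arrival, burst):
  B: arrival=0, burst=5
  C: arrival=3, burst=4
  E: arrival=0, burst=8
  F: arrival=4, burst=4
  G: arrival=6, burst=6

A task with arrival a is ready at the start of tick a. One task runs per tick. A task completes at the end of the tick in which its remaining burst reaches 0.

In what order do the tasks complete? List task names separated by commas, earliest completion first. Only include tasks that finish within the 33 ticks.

completion order = B, C, F, E, G

t=0: queue=[B,E] q_used=0 → run B
t=1: queue=[B,E] q_used=1 → run B
t=2: queue=[E,B] q_used=0 → run E
t=3: queue=[E,B,C] q_used=1 → run E
t=4: queue=[B,C,E,F] q_used=0 → run B
t=5: queue=[B,C,E,F] q_used=1 → run B
t=6: queue=[C,E,F,B,G] q_used=0 → run C
t=7: queue=[C,E,F,B,G] q_used=1 → run C
t=8: queue=[E,F,B,G,C] q_used=0 → run E
t=9: queue=[E,F,B,G,C] q_used=1 → run E
t=10: queue=[F,B,G,C,E] q_used=0 → run F
t=11: queue=[F,B,G,C,E] q_used=1 → run F
t=12: queue=[B,G,C,E,F] q_used=0 → run B
t=13: queue=[G,C,E,F] q_used=0 → run G
t=14: queue=[G,C,E,F] q_used=1 → run G
t=15: queue=[C,E,F,G] q_used=0 → run C
t=16: queue=[C,E,F,G] q_used=1 → run C
t=17: queue=[E,F,G] q_used=0 → run E
t=18: queue=[E,F,G] q_used=1 → run E
t=19: queue=[F,G,E] q_used=0 → run F
t=20: queue=[F,G,E] q_used=1 → run F
t=21: queue=[G,E] q_used=0 → run G
t=22: queue=[G,E] q_used=1 → run G
t=23: queue=[E,G] q_used=0 → run E
t=24: queue=[E,G] q_used=1 → run E
t=25: queue=[G] q_used=0 → run G
t=26: queue=[G] q_used=1 → run G
t=27: (idle)
t=28: (idle)
t=29: (idle)
t=30: (idle)
t=31: (idle)
t=32: (idle)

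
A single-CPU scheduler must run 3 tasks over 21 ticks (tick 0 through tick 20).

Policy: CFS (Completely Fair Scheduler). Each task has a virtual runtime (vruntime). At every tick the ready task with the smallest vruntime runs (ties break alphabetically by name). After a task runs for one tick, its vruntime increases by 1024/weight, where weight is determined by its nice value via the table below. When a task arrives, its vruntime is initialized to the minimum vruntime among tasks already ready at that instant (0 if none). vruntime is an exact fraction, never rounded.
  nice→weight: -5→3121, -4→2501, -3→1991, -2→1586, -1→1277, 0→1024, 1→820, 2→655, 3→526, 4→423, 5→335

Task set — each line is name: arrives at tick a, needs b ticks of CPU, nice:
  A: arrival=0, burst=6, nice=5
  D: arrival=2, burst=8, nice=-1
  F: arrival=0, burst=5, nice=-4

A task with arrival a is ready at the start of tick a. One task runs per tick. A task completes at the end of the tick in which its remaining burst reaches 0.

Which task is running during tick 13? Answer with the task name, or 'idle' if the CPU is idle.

running at tick 13 = D

t=0: vr[A=0 F=0] → run A
t=1: vr[A=1024/335 F=0] → run F
t=2: vr[A=1024/335 D=1024/2501 F=1024/2501] → run D
t=3: vr[A=1024/335 D=3868672/3193777 F=1024/2501] → run F
t=4: vr[A=1024/335 D=3868672/3193777 F=2048/2501] → run F
t=5: vr[A=1024/335 D=3868672/3193777 F=3072/2501] → run D
t=6: vr[A=1024/335 D=6429696/3193777 F=3072/2501] → run F
t=7: vr[A=1024/335 D=6429696/3193777 F=4096/2501] → run F
t=8: vr[A=1024/335 D=6429696/3193777] → run D
t=9: vr[A=1024/335 D=8990720/3193777] → run D
t=10: vr[A=1024/335 D=11551744/3193777] → run A
t=11: vr[A=2048/335 D=11551744/3193777] → run D
t=12: vr[A=2048/335 D=14112768/3193777] → run D
t=13: vr[A=2048/335 D=16673792/3193777] → run D
t=14: vr[A=2048/335 D=19234816/3193777] → run D
t=15: vr[A=2048/335] → run A
t=16: vr[A=3072/335] → run A
t=17: vr[A=4096/335] → run A
t=18: vr[A=1024/67] → run A
t=19: (idle)
t=20: (idle)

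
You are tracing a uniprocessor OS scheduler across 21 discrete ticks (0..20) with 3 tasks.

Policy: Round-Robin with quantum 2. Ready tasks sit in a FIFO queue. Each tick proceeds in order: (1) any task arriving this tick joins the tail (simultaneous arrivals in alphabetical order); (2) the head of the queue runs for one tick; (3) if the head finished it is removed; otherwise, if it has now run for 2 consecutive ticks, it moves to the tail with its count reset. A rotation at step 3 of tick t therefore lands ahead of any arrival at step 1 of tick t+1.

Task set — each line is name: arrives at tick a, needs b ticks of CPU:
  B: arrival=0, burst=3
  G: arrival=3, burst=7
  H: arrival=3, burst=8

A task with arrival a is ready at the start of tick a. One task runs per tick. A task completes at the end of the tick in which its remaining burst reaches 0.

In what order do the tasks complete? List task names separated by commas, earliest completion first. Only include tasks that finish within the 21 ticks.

completion order = B, G, H

t=0: queue=[B] q_used=0 → run B
t=1: queue=[B] q_used=1 → run B
t=2: queue=[B] q_used=0 → run B
t=3: queue=[G,H] q_used=0 → run G
t=4: queue=[G,H] q_used=1 → run G
t=5: queue=[H,G] q_used=0 → run H
t=6: queue=[H,G] q_used=1 → run H
t=7: queue=[G,H] q_used=0 → run G
t=8: queue=[G,H] q_used=1 → run G
t=9: queue=[H,G] q_used=0 → run H
t=10: queue=[H,G] q_used=1 → run H
t=11: queue=[G,H] q_used=0 → run G
t=12: queue=[G,H] q_used=1 → run G
t=13: queue=[H,G] q_used=0 → run H
t=14: queue=[H,G] q_used=1 → run H
t=15: queue=[G,H] q_used=0 → run G
t=16: queue=[H] q_used=0 → run H
t=17: queue=[H] q_used=1 → run H
t=18: (idle)
t=19: (idle)
t=20: (idle)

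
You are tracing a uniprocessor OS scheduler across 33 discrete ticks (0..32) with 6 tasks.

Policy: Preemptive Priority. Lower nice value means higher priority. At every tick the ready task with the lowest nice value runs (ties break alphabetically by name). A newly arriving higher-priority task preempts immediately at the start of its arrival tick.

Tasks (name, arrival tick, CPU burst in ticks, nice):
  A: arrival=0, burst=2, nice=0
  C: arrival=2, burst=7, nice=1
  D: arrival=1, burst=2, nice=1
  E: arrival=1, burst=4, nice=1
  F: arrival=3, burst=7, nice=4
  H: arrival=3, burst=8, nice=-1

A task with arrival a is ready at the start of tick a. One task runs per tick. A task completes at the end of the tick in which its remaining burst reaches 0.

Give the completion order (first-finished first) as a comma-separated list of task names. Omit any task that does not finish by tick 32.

completion order = A, H, C, D, E, F

t=0: ready={A} → run A
t=1: ready={A,D,E} → run A
t=2: ready={C,D,E} → run C
t=3: ready={C,D,E,F,H} → run H
t=4: ready={C,D,E,F,H} → run H
t=5: ready={C,D,E,F,H} → run H
t=6: ready={C,D,E,F,H} → run H
t=7: ready={C,D,E,F,H} → run H
t=8: ready={C,D,E,F,H} → run H
t=9: ready={C,D,E,F,H} → run H
t=10: ready={C,D,E,F,H} → run H
t=11: ready={C,D,E,F} → run C
t=12: ready={C,D,E,F} → run C
t=13: ready={C,D,E,F} → run C
t=14: ready={C,D,E,F} → run C
t=15: ready={C,D,E,F} → run C
t=16: ready={C,D,E,F} → run C
t=17: ready={D,E,F} → run D
t=18: ready={D,E,F} → run D
t=19: ready={E,F} → run E
t=20: ready={E,F} → run E
t=21: ready={E,F} → run E
t=22: ready={E,F} → run E
t=23: ready={F} → run F
t=24: ready={F} → run F
t=25: ready={F} → run F
t=26: ready={F} → run F
t=27: ready={F} → run F
t=28: ready={F} → run F
t=29: ready={F} → run F
t=30: (idle)
t=31: (idle)
t=32: (idle)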